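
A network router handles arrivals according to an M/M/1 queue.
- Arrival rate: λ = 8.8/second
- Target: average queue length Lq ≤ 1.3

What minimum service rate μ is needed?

For M/M/1: Lq = λ²/(μ(μ-λ))
Need Lq ≤ 1.3, i.e. μ(μ-λ) ≥ λ²/1.3
μ² - 8.8μ - 77.44/1.3 ≥ 0  →  μ² - 8.8μ - 59.56923 ≥ 0
Quadratic formula (positive root): μ = [λ + √(λ² + 4×59.56923)]/2
Discriminant: 77.44 + 4×59.56923 = 315.7169, √315.7169 = 17.7684
μ ≥ (8.8 + 17.7684)/2 = 13.2842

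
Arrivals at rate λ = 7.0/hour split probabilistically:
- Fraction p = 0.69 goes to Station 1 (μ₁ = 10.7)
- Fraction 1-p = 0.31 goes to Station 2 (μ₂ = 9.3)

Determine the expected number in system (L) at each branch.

Effective rates: λ₁ = 7.0×0.69 = 4.83, λ₂ = 7.0×0.31 = 2.17
Station 1: ρ₁ = 4.83/10.7 = 0.4514, L₁ = ρ₁/(1-ρ₁) = 0.4514/(1-0.4514) = 0.8228
Station 2: ρ₂ = 2.17/9.3 = 0.2333, L₂ = ρ₂/(1-ρ₂) = 0.2333/(1-0.2333) = 0.3043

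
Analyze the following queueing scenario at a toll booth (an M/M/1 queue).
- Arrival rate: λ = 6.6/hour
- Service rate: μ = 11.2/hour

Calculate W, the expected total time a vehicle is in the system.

First, compute utilization: ρ = λ/μ = 6.6/11.2 = 0.5893
For M/M/1: W = 1/(μ-λ)
W = 1/(11.2-6.6) = 1/4.60
W = 0.2174 hours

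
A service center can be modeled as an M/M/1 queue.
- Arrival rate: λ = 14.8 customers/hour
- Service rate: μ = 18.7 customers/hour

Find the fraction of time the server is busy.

Server utilization: ρ = λ/μ
ρ = 14.8/18.7 = 0.7914
The server is busy 79.14% of the time.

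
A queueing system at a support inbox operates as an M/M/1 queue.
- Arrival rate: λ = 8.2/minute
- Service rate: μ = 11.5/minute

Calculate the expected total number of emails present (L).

ρ = λ/μ = 8.2/11.5 = 0.7130
For M/M/1: L = λ/(μ-λ)
L = 8.2/(11.5-8.2) = 8.2/3.30
L = 2.4848 emails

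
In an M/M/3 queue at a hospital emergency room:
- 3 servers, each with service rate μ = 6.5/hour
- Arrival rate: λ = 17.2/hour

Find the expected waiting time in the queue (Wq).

Traffic intensity: ρ = λ/(cμ) = 17.2/(3×6.5) = 0.8821
Since ρ = 0.8821 < 1, system is stable.
Offered load a = λ/μ = cρ = 17.2/6.5 = 2.6462
P₀ = [ Σₙ₌₀^2 aⁿ/n! + a^3/(3!(1-ρ)) ]⁻¹
Σ = a^0/0! + a^1/1! + a^2/2! = 1.00000 + 2.64615 + 3.50107 = 7.1472
a^3/(3!(1-ρ)) = 18.52871/(6 × 0.1179487) = 26.1819
P₀ = 1/(7.1472 + 26.1819) = 0.03000
Lq = P₀·a^3·ρ / (3!(1-ρ)²) = 0.030004 × 18.5287 × 0.88205 / (6 × 0.013912) = 5.8746
Wq = Lq/λ = 5.8746/17.2 = 0.3415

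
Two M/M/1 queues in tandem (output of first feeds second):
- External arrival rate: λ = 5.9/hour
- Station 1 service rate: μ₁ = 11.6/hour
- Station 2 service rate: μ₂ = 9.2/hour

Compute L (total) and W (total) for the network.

By Jackson's theorem, each station behaves as independent M/M/1.
Station 1: ρ₁ = 5.9/11.6 = 0.5086, L₁ = ρ₁/(1-ρ₁) = λ/(μ₁-λ) = 5.9/5.70 = 1.0351
Station 2: ρ₂ = 5.9/9.2 = 0.6413, L₂ = ρ₂/(1-ρ₂) = λ/(μ₂-λ) = 5.9/3.30 = 1.7879
Total: L = L₁ + L₂ = 1.0351 + 1.7879 = 2.8230
W = L/λ = 2.8230/5.9 = 0.4785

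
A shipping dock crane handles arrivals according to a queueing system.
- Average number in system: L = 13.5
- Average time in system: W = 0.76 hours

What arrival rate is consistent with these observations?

Little's Law: L = λW, so λ = L/W
λ = 13.5/0.76 = 17.7632 containers/hour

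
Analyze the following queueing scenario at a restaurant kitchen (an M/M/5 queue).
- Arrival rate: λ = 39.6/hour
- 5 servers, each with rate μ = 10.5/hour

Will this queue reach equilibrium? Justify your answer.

Stability requires ρ = λ/(cμ) < 1
ρ = 39.6/(5 × 10.5) = 39.6/52.50 = 0.7543
Since 0.7543 < 1, the system is STABLE.
The servers are busy 75.43% of the time.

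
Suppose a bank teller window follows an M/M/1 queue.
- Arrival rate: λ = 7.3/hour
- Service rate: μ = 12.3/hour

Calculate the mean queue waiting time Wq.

First, compute utilization: ρ = λ/μ = 7.3/12.3 = 0.5935
For M/M/1: Wq = λ/(μ(μ-λ))
Wq = 7.3/(12.3 × (12.3-7.3))
Wq = 7.3/(12.3 × 5.00)
Wq = 0.1187 hours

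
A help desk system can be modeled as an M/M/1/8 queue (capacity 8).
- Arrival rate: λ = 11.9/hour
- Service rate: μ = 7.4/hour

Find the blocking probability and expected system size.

ρ = λ/μ = 11.9/7.4 = 1.60811
P₀ = (1-ρ)/(1-ρ^(K+1)) = (1-1.60811)/(1-1.60811^9) = -0.6081/-70.9187 = 0.008575
P_K = P₀×ρ^K = 0.008575 × 1.60811^8 = 0.008575 × 44.7225 = 0.3835
Blocking probability P_8 = 0.3835 (38.35%)
L = ρ[1 - (K+1)ρ^K + Kρ^(K+1)] / [(1-ρ)(1-ρ^(K+1))]
L = 1.60811 × (1 - 9×44.7225 + 8×71.9187) / ((1 - 1.60811) × (1 - 71.9187)) = 6.4825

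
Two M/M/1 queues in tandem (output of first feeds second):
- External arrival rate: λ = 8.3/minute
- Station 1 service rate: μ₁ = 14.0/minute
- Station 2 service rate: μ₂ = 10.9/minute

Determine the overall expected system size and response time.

By Jackson's theorem, each station behaves as independent M/M/1.
Station 1: ρ₁ = 8.3/14.0 = 0.5929, L₁ = ρ₁/(1-ρ₁) = λ/(μ₁-λ) = 8.3/5.70 = 1.45614
Station 2: ρ₂ = 8.3/10.9 = 0.7615, L₂ = ρ₂/(1-ρ₂) = λ/(μ₂-λ) = 8.3/2.60 = 3.19231
Total: L = L₁ + L₂ = 1.45614 + 3.19231 = 4.64845
W = L/λ = 4.64845/8.3 = 0.5601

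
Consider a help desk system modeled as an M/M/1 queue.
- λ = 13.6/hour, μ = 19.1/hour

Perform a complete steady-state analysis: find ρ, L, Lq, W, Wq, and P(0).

Step 1: ρ = λ/μ = 13.6/19.1 = 0.7120
Step 2: L = λ/(μ-λ) = 13.6/5.50 = 2.4727
Step 3: Lq = λ²/(μ(μ-λ)) = 184.96/(19.1×5.50) = 1.7607
Step 4: W = 1/(μ-λ) = 1/5.50 = 0.181818
Step 5: Wq = λ/(μ(μ-λ)) = 13.6/(19.1×5.50) = 0.1295
Step 6: P(0) = 1-ρ = 0.2880
Verify: L = λW = 13.6×0.181818 = 2.4727 ✔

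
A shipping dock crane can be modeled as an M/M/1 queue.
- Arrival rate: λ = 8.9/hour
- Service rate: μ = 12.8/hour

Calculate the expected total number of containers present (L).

ρ = λ/μ = 8.9/12.8 = 0.6953
For M/M/1: L = λ/(μ-λ)
L = 8.9/(12.8-8.9) = 8.9/3.90
L = 2.2821 containers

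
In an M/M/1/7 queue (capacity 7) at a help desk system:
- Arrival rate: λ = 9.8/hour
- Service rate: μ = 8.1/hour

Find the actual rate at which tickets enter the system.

ρ = λ/μ = 9.8/8.1 = 1.209877
P₀ = (1-ρ)/(1-ρ^(K+1)) = (1-1.209877)/(1-1.209877^8) = -0.20988/-3.5912 = 0.05844
P_K = P₀×ρ^K = 0.05844 × 1.209877^7 = 0.05844 × 3.7948 = 0.2218
λ_eff = λ(1-P_K) = 9.8 × (1 - 0.221773) = 9.8 × 0.778227 = 7.6266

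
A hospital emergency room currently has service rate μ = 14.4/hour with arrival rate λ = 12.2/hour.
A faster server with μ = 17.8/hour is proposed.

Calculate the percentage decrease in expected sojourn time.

System 1: ρ₁ = 12.2/14.4 = 0.8472, W₁ = 1/(14.4-12.2) = 0.45455
System 2: ρ₂ = 12.2/17.8 = 0.6854, W₂ = 1/(17.8-12.2) = 0.17857
Improvement: (W₁-W₂)/W₁ = (0.45455-0.17857)/0.45455 = 60.71%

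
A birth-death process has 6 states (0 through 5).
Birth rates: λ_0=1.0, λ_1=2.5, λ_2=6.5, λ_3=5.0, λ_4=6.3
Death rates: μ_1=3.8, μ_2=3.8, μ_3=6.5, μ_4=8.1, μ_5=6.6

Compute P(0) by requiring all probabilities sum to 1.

Ratios P(n)/P(0) = (λ₀···λₙ₋₁)/(μ₁···μₙ):
P(1)/P(0) = (1.0)/(3.8) = 0.2632
P(2)/P(0) = (1.0×2.5)/(3.8×3.8) = 0.1731
P(3)/P(0) = (1.0×2.5×6.5)/(3.8×3.8×6.5) = 0.1731
P(4)/P(0) = (1.0×2.5×6.5×5.0)/(3.8×3.8×6.5×8.1) = 0.1069
P(5)/P(0) = (1.0×2.5×6.5×5.0×6.3)/(3.8×3.8×6.5×8.1×6.6) = 0.1020

Normalization: ∑ P(n) = 1
P(0) × (1.0000 + 0.2632 + 0.1731 + 0.1731 + 0.1069 + 0.1020) = 1
P(0) × 1.8183 = 1
P(0) = 1/1.8183 = 0.5500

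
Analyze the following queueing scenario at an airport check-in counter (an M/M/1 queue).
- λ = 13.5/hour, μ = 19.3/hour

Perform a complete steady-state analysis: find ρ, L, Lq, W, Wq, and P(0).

Step 1: ρ = λ/μ = 13.5/19.3 = 0.6995
Step 2: L = λ/(μ-λ) = 13.5/5.80 = 2.3276
Step 3: Lq = λ²/(μ(μ-λ)) = 182.25/(19.3×5.80) = 1.6281
Step 4: W = 1/(μ-λ) = 1/5.80 = 0.172414
Step 5: Wq = λ/(μ(μ-λ)) = 13.5/(19.3×5.80) = 0.1206
Step 6: P(0) = 1-ρ = 0.3005
Verify: L = λW = 13.5×0.172414 = 2.3276 ✔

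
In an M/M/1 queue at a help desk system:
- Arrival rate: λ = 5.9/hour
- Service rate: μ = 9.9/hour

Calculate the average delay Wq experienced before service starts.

First, compute utilization: ρ = λ/μ = 5.9/9.9 = 0.5960
For M/M/1: Wq = λ/(μ(μ-λ))
Wq = 5.9/(9.9 × (9.9-5.9))
Wq = 5.9/(9.9 × 4.00)
Wq = 0.1490 hours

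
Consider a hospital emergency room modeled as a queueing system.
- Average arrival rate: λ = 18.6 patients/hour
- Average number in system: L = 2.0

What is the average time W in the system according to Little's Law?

Little's Law: L = λW, so W = L/λ
W = 2.0/18.6 = 0.1075 hours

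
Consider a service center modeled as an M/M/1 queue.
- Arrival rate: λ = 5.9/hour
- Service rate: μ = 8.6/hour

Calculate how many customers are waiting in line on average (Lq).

ρ = λ/μ = 5.9/8.6 = 0.6860
For M/M/1: Lq = λ²/(μ(μ-λ))
Lq = 34.81/(8.6 × 2.70)
Lq = 1.4991 customers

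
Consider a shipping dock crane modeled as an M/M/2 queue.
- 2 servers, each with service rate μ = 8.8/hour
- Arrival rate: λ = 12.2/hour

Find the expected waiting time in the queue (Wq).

Traffic intensity: ρ = λ/(cμ) = 12.2/(2×8.8) = 0.6932
Since ρ = 0.6932 < 1, system is stable.
Offered load a = λ/μ = cρ = 12.2/8.8 = 1.3864
P₀ = [ Σₙ₌₀^1 aⁿ/n! + a^2/(2!(1-ρ)) ]⁻¹
Σ = a^0/0! + a^1/1! = 1.0000 + 1.3864 = 2.3864
a^2/(2!(1-ρ)) = 1.92200/(2 × 0.306818) = 3.1322
P₀ = 1/(2.3864 + 3.1322) = 0.1812
Lq = P₀·a^2·ρ / (2!(1-ρ)²) = 0.18121 × 1.9220 × 0.69318 / (2 × 0.094137) = 1.2823
Wq = Lq/λ = 1.2823/12.2 = 0.1051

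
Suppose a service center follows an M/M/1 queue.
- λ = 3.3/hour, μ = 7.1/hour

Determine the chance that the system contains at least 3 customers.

ρ = λ/μ = 3.3/7.1 = 0.4648
P(N ≥ n) = ρⁿ
P(N ≥ 3) = 0.4648^3
P(N ≥ 3) = 0.1004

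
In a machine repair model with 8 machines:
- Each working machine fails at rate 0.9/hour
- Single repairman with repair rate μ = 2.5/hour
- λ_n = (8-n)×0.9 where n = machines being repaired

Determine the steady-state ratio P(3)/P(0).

P(3)/P(0) = ∏_{i=0}^{3-1} λ_i/μ_{i+1}
= (8-0)×0.9/2.5 × (8-1)×0.9/2.5 × (8-2)×0.9/2.5
= 15.6764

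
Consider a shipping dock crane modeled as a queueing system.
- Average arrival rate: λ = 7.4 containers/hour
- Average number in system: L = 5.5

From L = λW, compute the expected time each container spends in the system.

Little's Law: L = λW, so W = L/λ
W = 5.5/7.4 = 0.7432 hours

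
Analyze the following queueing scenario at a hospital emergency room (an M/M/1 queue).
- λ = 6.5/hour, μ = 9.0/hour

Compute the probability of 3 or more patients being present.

ρ = λ/μ = 6.5/9.0 = 0.7222
P(N ≥ n) = ρⁿ
P(N ≥ 3) = 0.7222^3
P(N ≥ 3) = 0.3767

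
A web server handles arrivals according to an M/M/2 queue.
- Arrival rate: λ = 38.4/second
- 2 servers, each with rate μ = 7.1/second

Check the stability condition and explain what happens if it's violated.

Stability requires ρ = λ/(cμ) < 1
ρ = 38.4/(2 × 7.1) = 38.4/14.20 = 2.7042
Since 2.7042 ≥ 1, the system is UNSTABLE.
Need c > λ/μ = 38.4/7.1 = 5.41.
Minimum servers needed: c = 6.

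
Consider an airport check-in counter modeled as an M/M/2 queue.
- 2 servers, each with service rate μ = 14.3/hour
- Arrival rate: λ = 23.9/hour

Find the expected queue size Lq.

Traffic intensity: ρ = λ/(cμ) = 23.9/(2×14.3) = 0.8357
Since ρ = 0.8357 < 1, system is stable.
Offered load a = λ/μ = cρ = 23.9/14.3 = 1.6713
P₀ = [ Σₙ₌₀^1 aⁿ/n! + a^2/(2!(1-ρ)) ]⁻¹
Σ = a^0/0! + a^1/1! = 1.0000 + 1.6713 = 2.6713
a^2/(2!(1-ρ)) = 2.79334/(2 × 0.164336) = 8.4989
P₀ = 1/(2.6713 + 8.4989) = 0.08952
Lq = P₀·a^2·ρ / (2!(1-ρ)²) = 0.089524 × 2.7933 × 0.83566 / (2 × 0.027006) = 3.8690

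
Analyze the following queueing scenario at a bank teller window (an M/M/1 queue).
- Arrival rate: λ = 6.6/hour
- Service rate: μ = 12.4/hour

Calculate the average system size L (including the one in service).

ρ = λ/μ = 6.6/12.4 = 0.5323
For M/M/1: L = λ/(μ-λ)
L = 6.6/(12.4-6.6) = 6.6/5.80
L = 1.1379 transactions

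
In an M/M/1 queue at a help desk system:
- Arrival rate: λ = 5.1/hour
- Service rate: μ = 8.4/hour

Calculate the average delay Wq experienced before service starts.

First, compute utilization: ρ = λ/μ = 5.1/8.4 = 0.6071
For M/M/1: Wq = λ/(μ(μ-λ))
Wq = 5.1/(8.4 × (8.4-5.1))
Wq = 5.1/(8.4 × 3.30)
Wq = 0.1840 hours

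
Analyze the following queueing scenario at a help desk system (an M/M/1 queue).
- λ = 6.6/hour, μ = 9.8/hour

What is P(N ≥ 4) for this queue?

ρ = λ/μ = 6.6/9.8 = 0.67347
P(N ≥ n) = ρⁿ
P(N ≥ 4) = 0.67347^4
P(N ≥ 4) = 0.2057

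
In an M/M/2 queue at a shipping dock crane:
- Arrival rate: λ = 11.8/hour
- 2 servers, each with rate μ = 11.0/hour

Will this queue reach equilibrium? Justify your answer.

Stability requires ρ = λ/(cμ) < 1
ρ = 11.8/(2 × 11.0) = 11.8/22.00 = 0.5364
Since 0.5364 < 1, the system is STABLE.
The servers are busy 53.64% of the time.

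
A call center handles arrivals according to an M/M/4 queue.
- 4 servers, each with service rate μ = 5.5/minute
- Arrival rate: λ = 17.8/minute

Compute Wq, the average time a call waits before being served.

Traffic intensity: ρ = λ/(cμ) = 17.8/(4×5.5) = 0.8091
Since ρ = 0.8091 < 1, system is stable.
Offered load a = λ/μ = cρ = 17.8/5.5 = 3.2364
P₀ = [ Σₙ₌₀^3 aⁿ/n! + a^4/(4!(1-ρ)) ]⁻¹
Σ = a^0/0! + a^1/1! + a^2/2! + a^3/3! = 1.0000 + 3.2364 + 5.2370 + 5.6496 = 15.1230
a^4/(4!(1-ρ)) = 109.7057/(24 × 0.190909) = 23.9437
P₀ = 1/(15.1230 + 23.9437) = 0.02560
Lq = P₀·a^4·ρ / (4!(1-ρ)²) = 0.02560 × 109.7057 × 0.8091 / (24 × 0.03645) = 2.5975
Wq = Lq/λ = 2.5975/17.8 = 0.1459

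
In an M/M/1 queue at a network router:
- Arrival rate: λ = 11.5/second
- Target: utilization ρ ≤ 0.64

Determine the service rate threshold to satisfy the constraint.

ρ = λ/μ, so μ = λ/ρ
μ ≥ 11.5/0.64 = 17.9688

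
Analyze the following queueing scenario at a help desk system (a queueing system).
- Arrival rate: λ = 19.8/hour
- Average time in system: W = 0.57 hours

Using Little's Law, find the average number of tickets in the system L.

Little's Law: L = λW
L = 19.8 × 0.57 = 11.2860 tickets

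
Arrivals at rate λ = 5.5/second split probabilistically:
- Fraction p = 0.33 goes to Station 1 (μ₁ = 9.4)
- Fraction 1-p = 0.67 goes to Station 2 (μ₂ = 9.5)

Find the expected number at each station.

Effective rates: λ₁ = 5.5×0.33 = 1.815, λ₂ = 5.5×0.67 = 3.685
Station 1: ρ₁ = 1.815/9.4 = 0.1931, L₁ = ρ₁/(1-ρ₁) = 0.1931/(1-0.1931) = 0.2393
Station 2: ρ₂ = 3.685/9.5 = 0.3879, L₂ = ρ₂/(1-ρ₂) = 0.3879/(1-0.3879) = 0.6337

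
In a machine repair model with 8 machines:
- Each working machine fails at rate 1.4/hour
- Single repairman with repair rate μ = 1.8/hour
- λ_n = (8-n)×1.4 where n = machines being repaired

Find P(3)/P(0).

P(3)/P(0) = ∏_{i=0}^{3-1} λ_i/μ_{i+1}
= (8-0)×1.4/1.8 × (8-1)×1.4/1.8 × (8-2)×1.4/1.8
= 158.0905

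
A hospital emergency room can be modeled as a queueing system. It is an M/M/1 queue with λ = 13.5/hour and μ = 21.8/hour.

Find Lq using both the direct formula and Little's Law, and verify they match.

Method 1 (direct): Lq = λ²/(μ(μ-λ)) = 182.25/(21.8 × 8.30) = 1.0072

Method 2 (Little's Law):
W = 1/(μ-λ) = 1/8.30 = 0.12048
Wq = W - 1/μ = 0.12048 - 0.045872 = 0.07461
Lq = λWq = 13.5 × 0.07461 = 1.0072 ✔ (matches Method 1)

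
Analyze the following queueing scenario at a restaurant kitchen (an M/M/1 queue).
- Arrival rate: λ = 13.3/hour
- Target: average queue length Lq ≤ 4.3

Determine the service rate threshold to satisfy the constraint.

For M/M/1: Lq = λ²/(μ(μ-λ))
Need Lq ≤ 4.3, i.e. μ(μ-λ) ≥ λ²/4.3
μ² - 13.3μ - 176.89/4.3 ≥ 0  →  μ² - 13.3μ - 41.1372 ≥ 0
Quadratic formula (positive root): μ = [λ + √(λ² + 4×41.1372)]/2
Discriminant: 176.89 + 4×41.1372 = 341.4388, √341.4388 = 18.47806
μ ≥ (13.3 + 18.47806)/2 = 15.8890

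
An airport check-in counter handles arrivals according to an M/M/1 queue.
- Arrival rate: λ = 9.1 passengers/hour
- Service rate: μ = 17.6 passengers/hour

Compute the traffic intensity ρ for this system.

Server utilization: ρ = λ/μ
ρ = 9.1/17.6 = 0.5170
The server is busy 51.70% of the time.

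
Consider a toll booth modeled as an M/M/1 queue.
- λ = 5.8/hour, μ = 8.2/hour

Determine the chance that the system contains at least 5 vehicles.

ρ = λ/μ = 5.8/8.2 = 0.7073
P(N ≥ n) = ρⁿ
P(N ≥ 5) = 0.7073^5
P(N ≥ 5) = 0.1770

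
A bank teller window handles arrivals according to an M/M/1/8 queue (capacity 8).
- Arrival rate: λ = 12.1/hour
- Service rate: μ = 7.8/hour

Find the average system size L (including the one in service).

ρ = λ/μ = 12.1/7.8 = 1.55128
P₀ = (1-ρ)/(1-ρ^(K+1)) = (1-1.55128)/(1-1.55128^9) = -0.5513/-51.0250 = 0.01080
P_K = P₀×ρ^K = 0.010804 × 1.55128^8 = 0.010804 × 33.5368 = 0.3623
L = ρ[1 - (K+1)ρ^K + Kρ^(K+1)] / [(1-ρ)(1-ρ^(K+1))]
L = 1.55128 × (1 - 9×33.5368 + 8×52.0250) / ((1 - 1.55128) × (1 - 52.0250)) = 6.3624 transactions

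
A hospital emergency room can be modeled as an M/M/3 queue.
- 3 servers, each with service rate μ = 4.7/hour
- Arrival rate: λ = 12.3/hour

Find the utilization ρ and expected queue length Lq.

Traffic intensity: ρ = λ/(cμ) = 12.3/(3×4.7) = 0.8723
Since ρ = 0.8723 < 1, system is stable.
Offered load a = λ/μ = cρ = 12.3/4.7 = 2.6170
P₀ = [ Σₙ₌₀^2 aⁿ/n! + a^3/(3!(1-ρ)) ]⁻¹
Σ = a^0/0! + a^1/1! + a^2/2! = 1.0000 + 2.6170 + 3.4244 = 7.0414
a^3/(3!(1-ρ)) = 17.92346/(6 × 0.1276596) = 23.4001
P₀ = 1/(7.0414 + 23.4001) = 0.03285
Lq = P₀·a^3·ρ / (3!(1-ρ)²) = 0.032850 × 17.9235 × 0.87234 / (6 × 0.016297) = 5.2527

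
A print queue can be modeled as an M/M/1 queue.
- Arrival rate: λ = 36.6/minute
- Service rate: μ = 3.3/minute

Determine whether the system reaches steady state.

Stability requires ρ = λ/(cμ) < 1
ρ = 36.6/(1 × 3.3) = 36.6/3.30 = 11.0909
Since 11.0909 ≥ 1, the system is UNSTABLE.
Queue grows without bound. Need μ > λ = 36.6.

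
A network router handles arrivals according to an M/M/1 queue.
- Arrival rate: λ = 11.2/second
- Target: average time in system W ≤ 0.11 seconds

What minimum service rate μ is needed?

For M/M/1: W = 1/(μ-λ)
Need W ≤ 0.11, so 1/(μ-λ) ≤ 0.11
μ - λ ≥ 1/0.11 = 9.0909
μ ≥ 11.2 + 9.0909 = 20.2909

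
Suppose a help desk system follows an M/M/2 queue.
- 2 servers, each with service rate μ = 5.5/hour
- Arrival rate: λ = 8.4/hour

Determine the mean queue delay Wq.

Traffic intensity: ρ = λ/(cμ) = 8.4/(2×5.5) = 0.7636
Since ρ = 0.7636 < 1, system is stable.
Offered load a = λ/μ = cρ = 8.4/5.5 = 1.5273
P₀ = [ Σₙ₌₀^1 aⁿ/n! + a^2/(2!(1-ρ)) ]⁻¹
Σ = a^0/0! + a^1/1! = 1.0000 + 1.5273 = 2.5273
a^2/(2!(1-ρ)) = 2.33256/(2 × 0.236364) = 4.9343
P₀ = 1/(2.5273 + 4.9343) = 0.1340
Lq = P₀·a^2·ρ / (2!(1-ρ)²) = 0.13402 × 2.3326 × 0.76364 / (2 × 0.055868) = 2.1365
Wq = Lq/λ = 2.1365/8.4 = 0.2543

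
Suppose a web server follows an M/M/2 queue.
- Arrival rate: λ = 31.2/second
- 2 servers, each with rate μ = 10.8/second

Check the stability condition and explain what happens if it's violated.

Stability requires ρ = λ/(cμ) < 1
ρ = 31.2/(2 × 10.8) = 31.2/21.60 = 1.4444
Since 1.4444 ≥ 1, the system is UNSTABLE.
Need c > λ/μ = 31.2/10.8 = 2.89.
Minimum servers needed: c = 3.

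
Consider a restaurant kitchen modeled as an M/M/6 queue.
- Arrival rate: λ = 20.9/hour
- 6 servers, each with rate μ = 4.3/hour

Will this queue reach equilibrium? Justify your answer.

Stability requires ρ = λ/(cμ) < 1
ρ = 20.9/(6 × 4.3) = 20.9/25.80 = 0.8101
Since 0.8101 < 1, the system is STABLE.
The servers are busy 81.01% of the time.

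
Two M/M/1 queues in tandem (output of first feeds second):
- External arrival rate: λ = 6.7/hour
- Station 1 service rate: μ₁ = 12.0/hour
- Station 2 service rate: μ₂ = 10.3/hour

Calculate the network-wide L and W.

By Jackson's theorem, each station behaves as independent M/M/1.
Station 1: ρ₁ = 6.7/12.0 = 0.5583, L₁ = ρ₁/(1-ρ₁) = λ/(μ₁-λ) = 6.7/5.30 = 1.2642
Station 2: ρ₂ = 6.7/10.3 = 0.6505, L₂ = ρ₂/(1-ρ₂) = λ/(μ₂-λ) = 6.7/3.60 = 1.8611
Total: L = L₁ + L₂ = 1.2642 + 1.8611 = 3.1253
W = L/λ = 3.1253/6.7 = 0.4665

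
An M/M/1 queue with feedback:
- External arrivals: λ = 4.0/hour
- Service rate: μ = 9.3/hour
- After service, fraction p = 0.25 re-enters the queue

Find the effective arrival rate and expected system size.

Effective arrival rate: λ_eff = λ/(1-p) = 4.0/(1-0.25) = 4.0/0.75 = 5.333333
ρ = λ_eff/μ = 5.333333/9.3 = 0.573477
L = ρ/(1-ρ) = 0.573477/(1-0.573477) = 1.3445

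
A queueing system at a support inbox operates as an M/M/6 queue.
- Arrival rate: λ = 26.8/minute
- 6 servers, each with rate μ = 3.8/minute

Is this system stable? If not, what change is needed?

Stability requires ρ = λ/(cμ) < 1
ρ = 26.8/(6 × 3.8) = 26.8/22.80 = 1.1754
Since 1.1754 ≥ 1, the system is UNSTABLE.
Need c > λ/μ = 26.8/3.8 = 7.05.
Minimum servers needed: c = 8.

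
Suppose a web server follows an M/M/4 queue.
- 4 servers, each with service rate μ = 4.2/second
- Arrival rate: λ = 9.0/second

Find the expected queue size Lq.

Traffic intensity: ρ = λ/(cμ) = 9.0/(4×4.2) = 0.5357
Since ρ = 0.5357 < 1, system is stable.
Offered load a = λ/μ = cρ = 9.0/4.2 = 2.1429
P₀ = [ Σₙ₌₀^3 aⁿ/n! + a^4/(4!(1-ρ)) ]⁻¹
Σ = a^0/0! + a^1/1! + a^2/2! + a^3/3! = 1.0000 + 2.1429 + 2.2959 + 1.6399 = 7.0787
a^4/(4!(1-ρ)) = 21.0850/(24 × 0.4643) = 1.8922
P₀ = 1/(7.0787 + 1.8922) = 0.1115
Lq = P₀·a^4·ρ / (4!(1-ρ)²) = 0.1115 × 21.0850 × 0.5357 / (24 × 0.2156) = 0.2434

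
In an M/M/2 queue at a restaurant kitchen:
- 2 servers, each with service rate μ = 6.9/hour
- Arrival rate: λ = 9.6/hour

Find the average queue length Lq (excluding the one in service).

Traffic intensity: ρ = λ/(cμ) = 9.6/(2×6.9) = 0.6957
Since ρ = 0.6957 < 1, system is stable.
Offered load a = λ/μ = cρ = 9.6/6.9 = 1.3913
P₀ = [ Σₙ₌₀^1 aⁿ/n! + a^2/(2!(1-ρ)) ]⁻¹
Σ = a^0/0! + a^1/1! = 1.0000 + 1.3913 = 2.3913
a^2/(2!(1-ρ)) = 1.9357/(2 × 0.30435) = 3.1801
P₀ = 1/(2.3913 + 3.1801) = 0.1795
Lq = P₀·a^2·ρ / (2!(1-ρ)²) = 0.17949 × 1.9357 × 0.69565 / (2 × 0.092628) = 1.3047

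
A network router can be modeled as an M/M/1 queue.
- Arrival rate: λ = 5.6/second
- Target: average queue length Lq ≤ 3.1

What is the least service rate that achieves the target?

For M/M/1: Lq = λ²/(μ(μ-λ))
Need Lq ≤ 3.1, i.e. μ(μ-λ) ≥ λ²/3.1
μ² - 5.6μ - 31.36/3.1 ≥ 0  →  μ² - 5.6μ - 10.11613 ≥ 0
Quadratic formula (positive root): μ = [λ + √(λ² + 4×10.11613)]/2
Discriminant: 31.36 + 4×10.11613 = 71.8245, √71.8245 = 8.47493
μ ≥ (5.6 + 8.47493)/2 = 7.0375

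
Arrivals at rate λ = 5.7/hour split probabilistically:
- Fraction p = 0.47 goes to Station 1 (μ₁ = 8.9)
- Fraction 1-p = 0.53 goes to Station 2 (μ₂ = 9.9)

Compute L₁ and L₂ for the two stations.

Effective rates: λ₁ = 5.7×0.47 = 2.679, λ₂ = 5.7×0.53 = 3.021
Station 1: ρ₁ = 2.679/8.9 = 0.3010, L₁ = ρ₁/(1-ρ₁) = 0.3010/(1-0.3010) = 0.4306
Station 2: ρ₂ = 3.021/9.9 = 0.30515, L₂ = ρ₂/(1-ρ₂) = 0.30515/(1-0.30515) = 0.4392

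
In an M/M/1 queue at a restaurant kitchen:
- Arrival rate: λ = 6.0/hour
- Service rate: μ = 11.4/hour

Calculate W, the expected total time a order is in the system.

First, compute utilization: ρ = λ/μ = 6.0/11.4 = 0.5263
For M/M/1: W = 1/(μ-λ)
W = 1/(11.4-6.0) = 1/5.40
W = 0.1852 hours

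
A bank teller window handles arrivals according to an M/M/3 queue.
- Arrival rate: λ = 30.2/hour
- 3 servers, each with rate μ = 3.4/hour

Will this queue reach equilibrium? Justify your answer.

Stability requires ρ = λ/(cμ) < 1
ρ = 30.2/(3 × 3.4) = 30.2/10.20 = 2.9608
Since 2.9608 ≥ 1, the system is UNSTABLE.
Need c > λ/μ = 30.2/3.4 = 8.88.
Minimum servers needed: c = 9.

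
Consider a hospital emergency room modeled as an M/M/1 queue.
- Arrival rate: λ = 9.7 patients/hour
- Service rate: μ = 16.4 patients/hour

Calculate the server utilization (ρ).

Server utilization: ρ = λ/μ
ρ = 9.7/16.4 = 0.5915
The server is busy 59.15% of the time.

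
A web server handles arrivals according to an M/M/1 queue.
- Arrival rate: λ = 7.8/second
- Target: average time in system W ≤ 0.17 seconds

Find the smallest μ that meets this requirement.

For M/M/1: W = 1/(μ-λ)
Need W ≤ 0.17, so 1/(μ-λ) ≤ 0.17
μ - λ ≥ 1/0.17 = 5.8824
μ ≥ 7.8 + 5.8824 = 13.6824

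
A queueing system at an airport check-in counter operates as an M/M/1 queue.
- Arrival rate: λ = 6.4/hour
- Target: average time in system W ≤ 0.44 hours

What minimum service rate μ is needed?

For M/M/1: W = 1/(μ-λ)
Need W ≤ 0.44, so 1/(μ-λ) ≤ 0.44
μ - λ ≥ 1/0.44 = 2.2727
μ ≥ 6.4 + 2.2727 = 8.6727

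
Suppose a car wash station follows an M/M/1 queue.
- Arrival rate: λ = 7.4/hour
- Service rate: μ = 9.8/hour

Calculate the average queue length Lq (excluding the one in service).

ρ = λ/μ = 7.4/9.8 = 0.7551
For M/M/1: Lq = λ²/(μ(μ-λ))
Lq = 54.76/(9.8 × 2.40)
Lq = 2.3282 cars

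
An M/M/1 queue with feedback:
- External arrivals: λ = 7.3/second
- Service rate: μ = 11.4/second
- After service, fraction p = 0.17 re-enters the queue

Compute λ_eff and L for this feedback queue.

Effective arrival rate: λ_eff = λ/(1-p) = 7.3/(1-0.17) = 7.3/0.83 = 8.79518
ρ = λ_eff/μ = 8.79518/11.4 = 0.771507
L = ρ/(1-ρ) = 0.771507/(1-0.771507) = 3.3765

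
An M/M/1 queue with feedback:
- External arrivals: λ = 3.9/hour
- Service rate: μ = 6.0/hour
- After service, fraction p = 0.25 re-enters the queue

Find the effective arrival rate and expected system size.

Effective arrival rate: λ_eff = λ/(1-p) = 3.9/(1-0.25) = 3.9/0.75 = 5.2000
ρ = λ_eff/μ = 5.2000/6.0 = 0.866667
L = ρ/(1-ρ) = 0.866667/(1-0.866667) = 6.5000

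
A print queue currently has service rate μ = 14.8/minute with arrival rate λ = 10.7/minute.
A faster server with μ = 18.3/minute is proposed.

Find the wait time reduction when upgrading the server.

System 1: ρ₁ = 10.7/14.8 = 0.7230, W₁ = 1/(14.8-10.7) = 0.24390
System 2: ρ₂ = 10.7/18.3 = 0.5847, W₂ = 1/(18.3-10.7) = 0.13158
Improvement: (W₁-W₂)/W₁ = (0.24390-0.13158)/0.24390 = 46.05%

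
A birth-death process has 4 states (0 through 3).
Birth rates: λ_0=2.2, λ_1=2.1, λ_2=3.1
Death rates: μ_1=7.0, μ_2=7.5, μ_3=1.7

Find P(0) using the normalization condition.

Ratios P(n)/P(0) = (λ₀···λₙ₋₁)/(μ₁···μₙ):
P(1)/P(0) = (2.2)/(7.0) = 0.3143
P(2)/P(0) = (2.2×2.1)/(7.0×7.5) = 0.08800
P(3)/P(0) = (2.2×2.1×3.1)/(7.0×7.5×1.7) = 0.1605

Normalization: ∑ P(n) = 1
P(0) × (1.0000 + 0.3143 + 0.08800 + 0.1605) = 1
P(0) × 1.5628 = 1
P(0) = 1/1.5628 = 0.6399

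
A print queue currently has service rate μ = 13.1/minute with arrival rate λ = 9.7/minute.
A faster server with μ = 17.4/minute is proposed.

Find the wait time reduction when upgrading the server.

System 1: ρ₁ = 9.7/13.1 = 0.7405, W₁ = 1/(13.1-9.7) = 0.29412
System 2: ρ₂ = 9.7/17.4 = 0.5575, W₂ = 1/(17.4-9.7) = 0.12987
Improvement: (W₁-W₂)/W₁ = (0.29412-0.12987)/0.29412 = 55.84%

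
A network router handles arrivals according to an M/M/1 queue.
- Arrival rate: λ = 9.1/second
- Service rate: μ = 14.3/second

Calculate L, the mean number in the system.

ρ = λ/μ = 9.1/14.3 = 0.6364
For M/M/1: L = λ/(μ-λ)
L = 9.1/(14.3-9.1) = 9.1/5.20
L = 1.7500 packets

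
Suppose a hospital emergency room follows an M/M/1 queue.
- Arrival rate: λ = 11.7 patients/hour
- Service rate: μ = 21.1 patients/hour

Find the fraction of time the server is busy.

Server utilization: ρ = λ/μ
ρ = 11.7/21.1 = 0.5545
The server is busy 55.45% of the time.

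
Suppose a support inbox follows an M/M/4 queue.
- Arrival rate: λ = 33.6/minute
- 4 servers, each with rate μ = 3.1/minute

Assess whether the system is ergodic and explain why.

Stability requires ρ = λ/(cμ) < 1
ρ = 33.6/(4 × 3.1) = 33.6/12.40 = 2.7097
Since 2.7097 ≥ 1, the system is UNSTABLE.
Need c > λ/μ = 33.6/3.1 = 10.84.
Minimum servers needed: c = 11.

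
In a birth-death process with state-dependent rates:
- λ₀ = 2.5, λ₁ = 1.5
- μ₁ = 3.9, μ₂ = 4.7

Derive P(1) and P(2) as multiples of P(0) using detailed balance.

Balance equations:
State 0: λ₀P₀ = μ₁P₁ → P₁ = (λ₀/μ₁)P₀ = (2.5/3.9)P₀ = 0.6410P₀
State 1: P₂ = (λ₀λ₁)/(μ₁μ₂)P₀ = (2.5×1.5)/(3.9×4.7)P₀ = 0.2046P₀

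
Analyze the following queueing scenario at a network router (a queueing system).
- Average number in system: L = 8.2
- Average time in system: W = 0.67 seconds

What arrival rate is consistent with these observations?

Little's Law: L = λW, so λ = L/W
λ = 8.2/0.67 = 12.2388 packets/second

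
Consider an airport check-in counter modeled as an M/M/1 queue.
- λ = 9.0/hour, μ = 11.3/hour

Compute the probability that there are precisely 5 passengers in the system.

ρ = λ/μ = 9.0/11.3 = 0.79646
P(n) = (1-ρ)ρⁿ
P(5) = (1-0.79646) × 0.79646^5
P(5) = 0.20354 × 0.32049
P(5) = 0.06523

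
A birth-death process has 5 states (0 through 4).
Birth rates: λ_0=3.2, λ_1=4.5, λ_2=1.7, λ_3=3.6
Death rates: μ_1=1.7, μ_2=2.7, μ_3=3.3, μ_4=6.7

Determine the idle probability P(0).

Ratios P(n)/P(0) = (λ₀···λₙ₋₁)/(μ₁···μₙ):
P(1)/P(0) = (3.2)/(1.7) = 1.882353
P(2)/P(0) = (3.2×4.5)/(1.7×2.7) = 3.137255
P(3)/P(0) = (3.2×4.5×1.7)/(1.7×2.7×3.3) = 1.616162
P(4)/P(0) = (3.2×4.5×1.7×3.6)/(1.7×2.7×3.3×6.7) = 0.8683853

Normalization: ∑ P(n) = 1
P(0) × (1.000000 + 1.882353 + 3.137255 + 1.616162 + 0.8683853) = 1
P(0) × 8.5042 = 1
P(0) = 1/8.5042 = 0.1176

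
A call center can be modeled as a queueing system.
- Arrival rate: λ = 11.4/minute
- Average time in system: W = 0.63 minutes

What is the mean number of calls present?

Little's Law: L = λW
L = 11.4 × 0.63 = 7.1820 calls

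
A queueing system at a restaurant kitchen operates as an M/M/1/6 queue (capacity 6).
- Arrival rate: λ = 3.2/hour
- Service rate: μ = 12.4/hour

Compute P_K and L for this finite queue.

ρ = λ/μ = 3.2/12.4 = 0.258065
P₀ = (1-ρ)/(1-ρ^(K+1)) = (1-0.258065)/(1-0.258065^7) = 0.7419/0.9999 = 0.7420
P_K = P₀×ρ^K = 0.7420 × 0.258065^6 = 0.7420 × 0.0002954 = 0.0002192
Blocking probability P_6 = 0.0002192 (0.02192%)
L = ρ[1 - (K+1)ρ^K + Kρ^(K+1)] / [(1-ρ)(1-ρ^(K+1))]
L = 0.258065 × (1 - 7×0.0002954 + 6×0.00007623) / ((1 - 0.258065) × (1 - 0.00007623)) = 0.3473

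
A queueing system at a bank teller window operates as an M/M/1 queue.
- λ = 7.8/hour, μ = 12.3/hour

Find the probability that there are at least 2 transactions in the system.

ρ = λ/μ = 7.8/12.3 = 0.6341
P(N ≥ n) = ρⁿ
P(N ≥ 2) = 0.6341^2
P(N ≥ 2) = 0.4021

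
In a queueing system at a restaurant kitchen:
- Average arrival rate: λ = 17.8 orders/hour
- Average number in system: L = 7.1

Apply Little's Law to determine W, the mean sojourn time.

Little's Law: L = λW, so W = L/λ
W = 7.1/17.8 = 0.3989 hours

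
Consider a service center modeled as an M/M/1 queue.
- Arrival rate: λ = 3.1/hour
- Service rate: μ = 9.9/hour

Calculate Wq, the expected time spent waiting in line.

First, compute utilization: ρ = λ/μ = 3.1/9.9 = 0.3131
For M/M/1: Wq = λ/(μ(μ-λ))
Wq = 3.1/(9.9 × (9.9-3.1))
Wq = 3.1/(9.9 × 6.80)
Wq = 0.04605 hours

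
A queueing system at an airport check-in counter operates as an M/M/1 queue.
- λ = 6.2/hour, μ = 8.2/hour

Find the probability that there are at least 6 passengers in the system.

ρ = λ/μ = 6.2/8.2 = 0.7561
P(N ≥ n) = ρⁿ
P(N ≥ 6) = 0.7561^6
P(N ≥ 6) = 0.1868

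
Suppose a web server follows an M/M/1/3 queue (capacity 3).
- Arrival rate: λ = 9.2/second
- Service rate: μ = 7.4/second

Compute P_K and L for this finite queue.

ρ = λ/μ = 9.2/7.4 = 1.24324
P₀ = (1-ρ)/(1-ρ^(K+1)) = (1-1.24324)/(1-1.24324^4) = -0.2432/-1.3890 = 0.1751
P_K = P₀×ρ^K = 0.1751 × 1.24324^3 = 0.1751 × 1.9216 = 0.3365
Blocking probability P_3 = 0.3365 (33.65%)
L = ρ[1 - (K+1)ρ^K + Kρ^(K+1)] / [(1-ρ)(1-ρ^(K+1))]
L = 1.24324 × (1 - 4×1.921609 + 3×2.389021) / ((1 - 1.24324) × (1 - 2.389021)) = 1.7686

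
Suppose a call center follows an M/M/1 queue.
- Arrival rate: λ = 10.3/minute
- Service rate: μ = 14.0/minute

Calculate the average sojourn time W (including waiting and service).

First, compute utilization: ρ = λ/μ = 10.3/14.0 = 0.7357
For M/M/1: W = 1/(μ-λ)
W = 1/(14.0-10.3) = 1/3.70
W = 0.2703 minutes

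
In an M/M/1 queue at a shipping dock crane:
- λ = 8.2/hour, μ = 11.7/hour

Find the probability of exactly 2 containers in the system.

ρ = λ/μ = 8.2/11.7 = 0.7009
P(n) = (1-ρ)ρⁿ
P(2) = (1-0.7009) × 0.7009^2
P(2) = 0.2991 × 0.4913
P(2) = 0.1469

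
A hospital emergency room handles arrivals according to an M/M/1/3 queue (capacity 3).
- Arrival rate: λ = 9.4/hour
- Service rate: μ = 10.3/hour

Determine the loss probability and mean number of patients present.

ρ = λ/μ = 9.4/10.3 = 0.91262
P₀ = (1-ρ)/(1-ρ^(K+1)) = (1-0.91262)/(1-0.91262^4) = 0.08738/0.3063 = 0.2853
P_K = P₀×ρ^K = 0.28526 × 0.91262^3 = 0.28526 × 0.76010 = 0.2168
Blocking probability P_3 = 0.2168 (21.68%)
L = ρ[1 - (K+1)ρ^K + Kρ^(K+1)] / [(1-ρ)(1-ρ^(K+1))]
L = 0.91262 × (1 - 4×0.7600986 + 3×0.6936812) / ((1 - 0.91262) × (1 - 0.6936812)) = 1.3860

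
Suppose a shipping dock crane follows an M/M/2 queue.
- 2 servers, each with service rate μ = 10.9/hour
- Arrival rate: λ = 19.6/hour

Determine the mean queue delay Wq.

Traffic intensity: ρ = λ/(cμ) = 19.6/(2×10.9) = 0.8991
Since ρ = 0.8991 < 1, system is stable.
Offered load a = λ/μ = cρ = 19.6/10.9 = 1.7982
P₀ = [ Σₙ₌₀^1 aⁿ/n! + a^2/(2!(1-ρ)) ]⁻¹
Σ = a^0/0! + a^1/1! = 1.0000 + 1.7982 = 2.7982
a^2/(2!(1-ρ)) = 3.233398/(2 × 0.1009174) = 16.0200
P₀ = 1/(2.7982 + 16.0200) = 0.05314
Lq = P₀·a^2·ρ / (2!(1-ρ)²) = 0.0531401 × 3.23340 × 0.899083 / (2 × 0.0101843) = 7.5844
Wq = Lq/λ = 7.5844/19.6 = 0.3870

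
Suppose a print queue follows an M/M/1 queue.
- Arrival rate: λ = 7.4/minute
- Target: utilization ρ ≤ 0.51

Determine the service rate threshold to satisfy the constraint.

ρ = λ/μ, so μ = λ/ρ
μ ≥ 7.4/0.51 = 14.5098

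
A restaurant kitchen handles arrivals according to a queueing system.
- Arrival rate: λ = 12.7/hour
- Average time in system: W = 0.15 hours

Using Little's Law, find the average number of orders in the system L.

Little's Law: L = λW
L = 12.7 × 0.15 = 1.9050 orders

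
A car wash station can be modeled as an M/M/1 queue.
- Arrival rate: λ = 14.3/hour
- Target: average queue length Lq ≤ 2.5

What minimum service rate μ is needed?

For M/M/1: Lq = λ²/(μ(μ-λ))
Need Lq ≤ 2.5, i.e. μ(μ-λ) ≥ λ²/2.5
μ² - 14.3μ - 204.49/2.5 ≥ 0  →  μ² - 14.3μ - 81.7960 ≥ 0
Quadratic formula (positive root): μ = [λ + √(λ² + 4×81.7960)]/2
Discriminant: 204.49 + 4×81.7960 = 531.6740, √531.6740 = 23.05806
μ ≥ (14.3 + 23.05806)/2 = 18.6790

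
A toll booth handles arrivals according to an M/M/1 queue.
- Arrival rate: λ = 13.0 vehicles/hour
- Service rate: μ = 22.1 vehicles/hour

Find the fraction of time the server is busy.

Server utilization: ρ = λ/μ
ρ = 13.0/22.1 = 0.5882
The server is busy 58.82% of the time.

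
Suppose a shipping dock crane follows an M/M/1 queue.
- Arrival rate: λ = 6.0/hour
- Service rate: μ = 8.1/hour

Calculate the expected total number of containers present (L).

ρ = λ/μ = 6.0/8.1 = 0.7407
For M/M/1: L = λ/(μ-λ)
L = 6.0/(8.1-6.0) = 6.0/2.10
L = 2.8571 containers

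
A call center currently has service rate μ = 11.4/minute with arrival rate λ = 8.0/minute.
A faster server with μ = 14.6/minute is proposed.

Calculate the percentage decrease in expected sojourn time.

System 1: ρ₁ = 8.0/11.4 = 0.7018, W₁ = 1/(11.4-8.0) = 0.29412
System 2: ρ₂ = 8.0/14.6 = 0.5479, W₂ = 1/(14.6-8.0) = 0.15152
Improvement: (W₁-W₂)/W₁ = (0.29412-0.15152)/0.29412 = 48.48%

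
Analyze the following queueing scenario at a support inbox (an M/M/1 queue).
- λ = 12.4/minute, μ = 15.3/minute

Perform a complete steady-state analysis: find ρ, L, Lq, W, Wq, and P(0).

Step 1: ρ = λ/μ = 12.4/15.3 = 0.8105
Step 2: L = λ/(μ-λ) = 12.4/2.90 = 4.2759
Step 3: Lq = λ²/(μ(μ-λ)) = 153.76/(15.3×2.90) = 3.4654
Step 4: W = 1/(μ-λ) = 1/2.90 = 0.34483
Step 5: Wq = λ/(μ(μ-λ)) = 12.4/(15.3×2.90) = 0.2795
Step 6: P(0) = 1-ρ = 0.1895
Verify: L = λW = 12.4×0.34483 = 4.2759 ✔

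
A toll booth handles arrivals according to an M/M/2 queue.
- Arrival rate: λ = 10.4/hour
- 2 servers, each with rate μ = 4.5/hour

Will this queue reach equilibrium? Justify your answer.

Stability requires ρ = λ/(cμ) < 1
ρ = 10.4/(2 × 4.5) = 10.4/9.00 = 1.1556
Since 1.1556 ≥ 1, the system is UNSTABLE.
Need c > λ/μ = 10.4/4.5 = 2.31.
Minimum servers needed: c = 3.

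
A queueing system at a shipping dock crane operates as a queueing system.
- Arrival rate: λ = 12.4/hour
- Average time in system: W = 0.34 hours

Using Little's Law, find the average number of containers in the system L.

Little's Law: L = λW
L = 12.4 × 0.34 = 4.2160 containers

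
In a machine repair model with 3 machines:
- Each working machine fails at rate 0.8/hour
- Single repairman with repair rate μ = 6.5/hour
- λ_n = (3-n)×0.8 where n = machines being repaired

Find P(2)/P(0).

P(2)/P(0) = ∏_{i=0}^{2-1} λ_i/μ_{i+1}
= (3-0)×0.8/6.5 × (3-1)×0.8/6.5
= 0.09089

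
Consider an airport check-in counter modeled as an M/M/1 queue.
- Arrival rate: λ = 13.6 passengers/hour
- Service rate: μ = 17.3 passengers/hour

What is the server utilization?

Server utilization: ρ = λ/μ
ρ = 13.6/17.3 = 0.7861
The server is busy 78.61% of the time.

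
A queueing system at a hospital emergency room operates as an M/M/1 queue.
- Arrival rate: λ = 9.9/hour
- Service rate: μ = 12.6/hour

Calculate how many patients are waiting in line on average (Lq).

ρ = λ/μ = 9.9/12.6 = 0.7857
For M/M/1: Lq = λ²/(μ(μ-λ))
Lq = 98.01/(12.6 × 2.70)
Lq = 2.8810 patients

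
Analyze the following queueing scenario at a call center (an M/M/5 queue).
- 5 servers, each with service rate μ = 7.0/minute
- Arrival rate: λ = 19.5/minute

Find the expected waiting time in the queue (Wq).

Traffic intensity: ρ = λ/(cμ) = 19.5/(5×7.0) = 0.5571
Since ρ = 0.5571 < 1, system is stable.
Offered load a = λ/μ = cρ = 19.5/7.0 = 2.7857
P₀ = [ Σₙ₌₀^4 aⁿ/n! + a^5/(5!(1-ρ)) ]⁻¹
Σ = a^0/0! + a^1/1! + a^2/2! + a^3/3! + a^4/4! = 1.0000 + 2.7857 + 3.8801 + 3.6030 + 2.5092 = 13.7780
a^5/(5!(1-ρ)) = 167.7579/(120 × 0.44286) = 3.1567
P₀ = 1/(13.7780 + 3.1567) = 0.05905
Lq = P₀·a^5·ρ / (5!(1-ρ)²) = 0.05905 × 167.7579 × 0.5571 / (120 × 0.1961) = 0.2345
Wq = Lq/λ = 0.2345/19.5 = 0.01203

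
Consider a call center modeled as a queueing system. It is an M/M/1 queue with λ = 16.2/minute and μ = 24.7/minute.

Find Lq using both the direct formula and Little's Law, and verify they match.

Method 1 (direct): Lq = λ²/(μ(μ-λ)) = 262.44/(24.7 × 8.50) = 1.2500

Method 2 (Little's Law):
W = 1/(μ-λ) = 1/8.50 = 0.11765
Wq = W - 1/μ = 0.11765 - 0.040486 = 0.07716
Lq = λWq = 16.2 × 0.07716 = 1.2500 ✔ (matches Method 1)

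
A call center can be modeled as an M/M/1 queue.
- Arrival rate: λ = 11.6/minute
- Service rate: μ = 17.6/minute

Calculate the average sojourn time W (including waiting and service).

First, compute utilization: ρ = λ/μ = 11.6/17.6 = 0.6591
For M/M/1: W = 1/(μ-λ)
W = 1/(17.6-11.6) = 1/6.00
W = 0.1667 minutes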